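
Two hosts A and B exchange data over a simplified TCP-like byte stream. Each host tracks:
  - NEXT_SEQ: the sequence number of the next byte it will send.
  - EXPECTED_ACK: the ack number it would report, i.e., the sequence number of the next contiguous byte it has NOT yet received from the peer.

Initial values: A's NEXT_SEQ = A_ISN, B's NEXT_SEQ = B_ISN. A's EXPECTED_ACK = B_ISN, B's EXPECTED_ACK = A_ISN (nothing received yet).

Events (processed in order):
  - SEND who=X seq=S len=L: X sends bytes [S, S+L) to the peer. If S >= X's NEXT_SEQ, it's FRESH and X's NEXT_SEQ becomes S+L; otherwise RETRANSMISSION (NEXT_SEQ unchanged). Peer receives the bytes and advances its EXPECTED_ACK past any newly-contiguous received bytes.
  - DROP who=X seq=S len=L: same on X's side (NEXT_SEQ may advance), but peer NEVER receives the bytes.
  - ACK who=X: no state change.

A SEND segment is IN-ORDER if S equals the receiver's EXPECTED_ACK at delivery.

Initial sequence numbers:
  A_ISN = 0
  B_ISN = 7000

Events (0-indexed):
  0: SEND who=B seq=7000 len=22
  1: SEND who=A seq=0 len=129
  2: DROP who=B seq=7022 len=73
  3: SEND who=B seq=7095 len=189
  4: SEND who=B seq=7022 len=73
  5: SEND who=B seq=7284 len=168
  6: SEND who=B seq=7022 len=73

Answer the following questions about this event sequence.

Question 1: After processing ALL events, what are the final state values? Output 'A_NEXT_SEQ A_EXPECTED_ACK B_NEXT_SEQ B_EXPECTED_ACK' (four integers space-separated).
Answer: 129 7452 7452 129

Derivation:
After event 0: A_seq=0 A_ack=7022 B_seq=7022 B_ack=0
After event 1: A_seq=129 A_ack=7022 B_seq=7022 B_ack=129
After event 2: A_seq=129 A_ack=7022 B_seq=7095 B_ack=129
After event 3: A_seq=129 A_ack=7022 B_seq=7284 B_ack=129
After event 4: A_seq=129 A_ack=7284 B_seq=7284 B_ack=129
After event 5: A_seq=129 A_ack=7452 B_seq=7452 B_ack=129
After event 6: A_seq=129 A_ack=7452 B_seq=7452 B_ack=129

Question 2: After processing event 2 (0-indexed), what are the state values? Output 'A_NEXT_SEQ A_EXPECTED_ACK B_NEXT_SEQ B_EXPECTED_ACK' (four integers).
After event 0: A_seq=0 A_ack=7022 B_seq=7022 B_ack=0
After event 1: A_seq=129 A_ack=7022 B_seq=7022 B_ack=129
After event 2: A_seq=129 A_ack=7022 B_seq=7095 B_ack=129

129 7022 7095 129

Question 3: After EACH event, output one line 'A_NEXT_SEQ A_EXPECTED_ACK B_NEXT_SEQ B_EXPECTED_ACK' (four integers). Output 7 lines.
0 7022 7022 0
129 7022 7022 129
129 7022 7095 129
129 7022 7284 129
129 7284 7284 129
129 7452 7452 129
129 7452 7452 129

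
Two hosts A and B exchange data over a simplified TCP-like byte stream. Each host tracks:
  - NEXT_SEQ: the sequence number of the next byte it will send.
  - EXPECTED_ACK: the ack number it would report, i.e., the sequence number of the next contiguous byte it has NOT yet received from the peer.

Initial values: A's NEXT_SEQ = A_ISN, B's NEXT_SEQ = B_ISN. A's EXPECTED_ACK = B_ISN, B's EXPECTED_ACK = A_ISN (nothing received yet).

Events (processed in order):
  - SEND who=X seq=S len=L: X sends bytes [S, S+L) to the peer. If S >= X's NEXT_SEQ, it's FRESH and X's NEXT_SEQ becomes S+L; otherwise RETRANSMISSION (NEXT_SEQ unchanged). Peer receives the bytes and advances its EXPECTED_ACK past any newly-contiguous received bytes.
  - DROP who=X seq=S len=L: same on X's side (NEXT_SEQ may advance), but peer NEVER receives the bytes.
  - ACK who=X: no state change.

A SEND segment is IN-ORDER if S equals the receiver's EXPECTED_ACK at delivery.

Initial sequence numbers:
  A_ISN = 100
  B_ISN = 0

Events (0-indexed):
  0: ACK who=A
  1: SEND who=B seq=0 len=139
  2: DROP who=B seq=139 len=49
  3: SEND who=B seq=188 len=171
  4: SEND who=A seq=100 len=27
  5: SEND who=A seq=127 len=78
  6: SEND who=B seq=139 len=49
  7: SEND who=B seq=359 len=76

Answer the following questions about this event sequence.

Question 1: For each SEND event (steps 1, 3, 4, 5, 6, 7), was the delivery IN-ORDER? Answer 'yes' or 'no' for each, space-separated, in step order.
Answer: yes no yes yes yes yes

Derivation:
Step 1: SEND seq=0 -> in-order
Step 3: SEND seq=188 -> out-of-order
Step 4: SEND seq=100 -> in-order
Step 5: SEND seq=127 -> in-order
Step 6: SEND seq=139 -> in-order
Step 7: SEND seq=359 -> in-order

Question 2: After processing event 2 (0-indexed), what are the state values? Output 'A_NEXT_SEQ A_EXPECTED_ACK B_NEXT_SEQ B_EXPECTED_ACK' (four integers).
After event 0: A_seq=100 A_ack=0 B_seq=0 B_ack=100
After event 1: A_seq=100 A_ack=139 B_seq=139 B_ack=100
After event 2: A_seq=100 A_ack=139 B_seq=188 B_ack=100

100 139 188 100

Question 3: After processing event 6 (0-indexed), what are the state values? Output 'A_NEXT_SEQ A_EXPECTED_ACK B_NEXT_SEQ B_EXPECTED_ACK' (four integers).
After event 0: A_seq=100 A_ack=0 B_seq=0 B_ack=100
After event 1: A_seq=100 A_ack=139 B_seq=139 B_ack=100
After event 2: A_seq=100 A_ack=139 B_seq=188 B_ack=100
After event 3: A_seq=100 A_ack=139 B_seq=359 B_ack=100
After event 4: A_seq=127 A_ack=139 B_seq=359 B_ack=127
After event 5: A_seq=205 A_ack=139 B_seq=359 B_ack=205
After event 6: A_seq=205 A_ack=359 B_seq=359 B_ack=205

205 359 359 205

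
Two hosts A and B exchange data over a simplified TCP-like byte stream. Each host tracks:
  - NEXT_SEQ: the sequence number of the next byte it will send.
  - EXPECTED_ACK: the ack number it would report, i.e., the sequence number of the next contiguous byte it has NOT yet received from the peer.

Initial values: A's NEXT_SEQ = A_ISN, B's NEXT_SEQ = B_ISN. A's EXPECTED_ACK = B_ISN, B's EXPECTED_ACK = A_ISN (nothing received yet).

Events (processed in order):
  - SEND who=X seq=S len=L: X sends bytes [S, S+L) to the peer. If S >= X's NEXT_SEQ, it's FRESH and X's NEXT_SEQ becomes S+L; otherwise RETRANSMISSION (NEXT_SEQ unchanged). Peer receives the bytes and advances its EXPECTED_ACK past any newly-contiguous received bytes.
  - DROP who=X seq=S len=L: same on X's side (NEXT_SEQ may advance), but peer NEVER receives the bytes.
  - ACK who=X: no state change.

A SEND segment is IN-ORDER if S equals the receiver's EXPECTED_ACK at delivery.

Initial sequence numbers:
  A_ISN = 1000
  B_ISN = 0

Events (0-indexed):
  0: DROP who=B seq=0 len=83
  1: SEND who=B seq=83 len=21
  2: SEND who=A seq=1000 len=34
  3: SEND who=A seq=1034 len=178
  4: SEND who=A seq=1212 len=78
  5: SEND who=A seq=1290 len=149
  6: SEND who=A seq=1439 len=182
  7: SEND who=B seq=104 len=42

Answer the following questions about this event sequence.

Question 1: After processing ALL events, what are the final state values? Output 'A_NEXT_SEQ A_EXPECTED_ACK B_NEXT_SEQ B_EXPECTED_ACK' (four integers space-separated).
After event 0: A_seq=1000 A_ack=0 B_seq=83 B_ack=1000
After event 1: A_seq=1000 A_ack=0 B_seq=104 B_ack=1000
After event 2: A_seq=1034 A_ack=0 B_seq=104 B_ack=1034
After event 3: A_seq=1212 A_ack=0 B_seq=104 B_ack=1212
After event 4: A_seq=1290 A_ack=0 B_seq=104 B_ack=1290
After event 5: A_seq=1439 A_ack=0 B_seq=104 B_ack=1439
After event 6: A_seq=1621 A_ack=0 B_seq=104 B_ack=1621
After event 7: A_seq=1621 A_ack=0 B_seq=146 B_ack=1621

Answer: 1621 0 146 1621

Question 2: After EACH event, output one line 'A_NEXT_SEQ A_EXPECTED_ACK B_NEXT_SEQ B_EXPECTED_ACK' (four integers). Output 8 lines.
1000 0 83 1000
1000 0 104 1000
1034 0 104 1034
1212 0 104 1212
1290 0 104 1290
1439 0 104 1439
1621 0 104 1621
1621 0 146 1621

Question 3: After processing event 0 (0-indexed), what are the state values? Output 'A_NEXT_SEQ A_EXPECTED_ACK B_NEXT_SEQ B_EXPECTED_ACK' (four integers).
After event 0: A_seq=1000 A_ack=0 B_seq=83 B_ack=1000

1000 0 83 1000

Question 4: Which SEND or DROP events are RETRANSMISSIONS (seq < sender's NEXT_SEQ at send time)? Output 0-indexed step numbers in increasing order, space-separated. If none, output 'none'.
Answer: none

Derivation:
Step 0: DROP seq=0 -> fresh
Step 1: SEND seq=83 -> fresh
Step 2: SEND seq=1000 -> fresh
Step 3: SEND seq=1034 -> fresh
Step 4: SEND seq=1212 -> fresh
Step 5: SEND seq=1290 -> fresh
Step 6: SEND seq=1439 -> fresh
Step 7: SEND seq=104 -> fresh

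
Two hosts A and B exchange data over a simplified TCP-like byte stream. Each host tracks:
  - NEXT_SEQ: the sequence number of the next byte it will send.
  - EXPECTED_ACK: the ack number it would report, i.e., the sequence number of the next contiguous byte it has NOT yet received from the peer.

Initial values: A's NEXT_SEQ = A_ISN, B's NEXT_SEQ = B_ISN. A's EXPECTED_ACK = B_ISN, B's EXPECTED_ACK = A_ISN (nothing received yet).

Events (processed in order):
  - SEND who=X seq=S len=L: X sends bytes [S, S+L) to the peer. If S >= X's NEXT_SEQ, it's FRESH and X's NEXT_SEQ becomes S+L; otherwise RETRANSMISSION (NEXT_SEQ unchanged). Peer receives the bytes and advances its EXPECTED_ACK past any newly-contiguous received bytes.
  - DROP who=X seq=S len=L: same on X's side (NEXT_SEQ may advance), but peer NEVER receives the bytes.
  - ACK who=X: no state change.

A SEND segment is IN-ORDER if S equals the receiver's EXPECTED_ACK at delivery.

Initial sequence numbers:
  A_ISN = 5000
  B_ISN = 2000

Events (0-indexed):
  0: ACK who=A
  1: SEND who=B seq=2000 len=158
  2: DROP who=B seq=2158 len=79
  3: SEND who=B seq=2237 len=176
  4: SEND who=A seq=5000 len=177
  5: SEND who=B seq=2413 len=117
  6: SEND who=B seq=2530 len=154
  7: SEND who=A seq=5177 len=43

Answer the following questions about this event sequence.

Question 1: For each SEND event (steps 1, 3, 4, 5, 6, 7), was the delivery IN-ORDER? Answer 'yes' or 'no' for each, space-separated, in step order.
Step 1: SEND seq=2000 -> in-order
Step 3: SEND seq=2237 -> out-of-order
Step 4: SEND seq=5000 -> in-order
Step 5: SEND seq=2413 -> out-of-order
Step 6: SEND seq=2530 -> out-of-order
Step 7: SEND seq=5177 -> in-order

Answer: yes no yes no no yes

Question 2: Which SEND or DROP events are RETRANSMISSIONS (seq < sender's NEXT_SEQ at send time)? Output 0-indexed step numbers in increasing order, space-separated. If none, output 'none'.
Answer: none

Derivation:
Step 1: SEND seq=2000 -> fresh
Step 2: DROP seq=2158 -> fresh
Step 3: SEND seq=2237 -> fresh
Step 4: SEND seq=5000 -> fresh
Step 5: SEND seq=2413 -> fresh
Step 6: SEND seq=2530 -> fresh
Step 7: SEND seq=5177 -> fresh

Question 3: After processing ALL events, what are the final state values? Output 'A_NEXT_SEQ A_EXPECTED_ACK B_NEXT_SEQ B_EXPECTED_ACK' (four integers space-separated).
After event 0: A_seq=5000 A_ack=2000 B_seq=2000 B_ack=5000
After event 1: A_seq=5000 A_ack=2158 B_seq=2158 B_ack=5000
After event 2: A_seq=5000 A_ack=2158 B_seq=2237 B_ack=5000
After event 3: A_seq=5000 A_ack=2158 B_seq=2413 B_ack=5000
After event 4: A_seq=5177 A_ack=2158 B_seq=2413 B_ack=5177
After event 5: A_seq=5177 A_ack=2158 B_seq=2530 B_ack=5177
After event 6: A_seq=5177 A_ack=2158 B_seq=2684 B_ack=5177
After event 7: A_seq=5220 A_ack=2158 B_seq=2684 B_ack=5220

Answer: 5220 2158 2684 5220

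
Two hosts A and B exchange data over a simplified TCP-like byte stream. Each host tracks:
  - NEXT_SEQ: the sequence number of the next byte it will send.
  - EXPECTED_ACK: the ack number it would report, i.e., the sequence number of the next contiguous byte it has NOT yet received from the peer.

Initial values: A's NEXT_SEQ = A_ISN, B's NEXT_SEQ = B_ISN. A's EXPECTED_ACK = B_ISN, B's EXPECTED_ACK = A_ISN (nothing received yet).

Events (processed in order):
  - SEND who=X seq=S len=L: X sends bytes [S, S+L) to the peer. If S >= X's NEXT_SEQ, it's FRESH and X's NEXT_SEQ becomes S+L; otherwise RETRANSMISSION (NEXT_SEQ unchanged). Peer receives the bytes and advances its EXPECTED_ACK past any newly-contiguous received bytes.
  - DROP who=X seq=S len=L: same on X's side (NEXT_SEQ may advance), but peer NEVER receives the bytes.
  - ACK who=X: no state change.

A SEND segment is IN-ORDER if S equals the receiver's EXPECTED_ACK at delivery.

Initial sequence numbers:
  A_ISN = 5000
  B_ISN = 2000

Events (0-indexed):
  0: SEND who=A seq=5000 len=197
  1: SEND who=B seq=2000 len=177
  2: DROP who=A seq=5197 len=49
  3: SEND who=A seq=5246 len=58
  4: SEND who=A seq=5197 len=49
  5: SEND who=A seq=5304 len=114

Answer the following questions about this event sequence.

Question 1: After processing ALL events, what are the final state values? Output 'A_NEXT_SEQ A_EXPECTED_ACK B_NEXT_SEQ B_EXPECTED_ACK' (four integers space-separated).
Answer: 5418 2177 2177 5418

Derivation:
After event 0: A_seq=5197 A_ack=2000 B_seq=2000 B_ack=5197
After event 1: A_seq=5197 A_ack=2177 B_seq=2177 B_ack=5197
After event 2: A_seq=5246 A_ack=2177 B_seq=2177 B_ack=5197
After event 3: A_seq=5304 A_ack=2177 B_seq=2177 B_ack=5197
After event 4: A_seq=5304 A_ack=2177 B_seq=2177 B_ack=5304
After event 5: A_seq=5418 A_ack=2177 B_seq=2177 B_ack=5418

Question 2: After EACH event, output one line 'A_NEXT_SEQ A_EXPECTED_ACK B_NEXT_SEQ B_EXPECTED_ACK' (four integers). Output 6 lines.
5197 2000 2000 5197
5197 2177 2177 5197
5246 2177 2177 5197
5304 2177 2177 5197
5304 2177 2177 5304
5418 2177 2177 5418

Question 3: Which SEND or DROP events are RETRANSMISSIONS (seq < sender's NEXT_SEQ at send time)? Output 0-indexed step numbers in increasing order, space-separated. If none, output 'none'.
Answer: 4

Derivation:
Step 0: SEND seq=5000 -> fresh
Step 1: SEND seq=2000 -> fresh
Step 2: DROP seq=5197 -> fresh
Step 3: SEND seq=5246 -> fresh
Step 4: SEND seq=5197 -> retransmit
Step 5: SEND seq=5304 -> fresh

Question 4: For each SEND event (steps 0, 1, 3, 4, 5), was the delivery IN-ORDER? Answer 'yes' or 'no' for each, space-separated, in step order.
Answer: yes yes no yes yes

Derivation:
Step 0: SEND seq=5000 -> in-order
Step 1: SEND seq=2000 -> in-order
Step 3: SEND seq=5246 -> out-of-order
Step 4: SEND seq=5197 -> in-order
Step 5: SEND seq=5304 -> in-order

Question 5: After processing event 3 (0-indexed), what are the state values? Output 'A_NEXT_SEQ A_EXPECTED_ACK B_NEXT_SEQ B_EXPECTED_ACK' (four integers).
After event 0: A_seq=5197 A_ack=2000 B_seq=2000 B_ack=5197
After event 1: A_seq=5197 A_ack=2177 B_seq=2177 B_ack=5197
After event 2: A_seq=5246 A_ack=2177 B_seq=2177 B_ack=5197
After event 3: A_seq=5304 A_ack=2177 B_seq=2177 B_ack=5197

5304 2177 2177 5197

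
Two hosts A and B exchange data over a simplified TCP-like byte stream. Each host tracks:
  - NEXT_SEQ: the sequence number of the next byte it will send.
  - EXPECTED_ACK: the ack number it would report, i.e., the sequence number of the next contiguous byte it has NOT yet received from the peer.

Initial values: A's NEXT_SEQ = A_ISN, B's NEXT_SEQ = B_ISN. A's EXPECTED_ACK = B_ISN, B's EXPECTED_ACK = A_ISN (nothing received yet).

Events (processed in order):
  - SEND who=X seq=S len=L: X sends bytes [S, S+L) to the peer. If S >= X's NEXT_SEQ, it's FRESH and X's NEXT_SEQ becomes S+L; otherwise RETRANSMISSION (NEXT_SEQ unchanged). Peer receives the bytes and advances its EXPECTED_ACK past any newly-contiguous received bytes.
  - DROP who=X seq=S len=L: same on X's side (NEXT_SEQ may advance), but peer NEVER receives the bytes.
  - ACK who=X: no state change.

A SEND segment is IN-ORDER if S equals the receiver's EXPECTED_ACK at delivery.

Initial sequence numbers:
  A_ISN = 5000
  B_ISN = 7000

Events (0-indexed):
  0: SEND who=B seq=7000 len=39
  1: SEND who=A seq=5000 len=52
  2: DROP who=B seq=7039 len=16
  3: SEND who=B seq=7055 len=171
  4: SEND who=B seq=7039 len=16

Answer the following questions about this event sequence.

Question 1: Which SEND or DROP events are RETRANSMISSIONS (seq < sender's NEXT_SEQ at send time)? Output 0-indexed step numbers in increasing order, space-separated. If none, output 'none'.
Step 0: SEND seq=7000 -> fresh
Step 1: SEND seq=5000 -> fresh
Step 2: DROP seq=7039 -> fresh
Step 3: SEND seq=7055 -> fresh
Step 4: SEND seq=7039 -> retransmit

Answer: 4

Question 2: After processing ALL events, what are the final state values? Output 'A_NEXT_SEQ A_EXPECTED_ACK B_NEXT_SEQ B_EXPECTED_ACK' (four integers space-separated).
After event 0: A_seq=5000 A_ack=7039 B_seq=7039 B_ack=5000
After event 1: A_seq=5052 A_ack=7039 B_seq=7039 B_ack=5052
After event 2: A_seq=5052 A_ack=7039 B_seq=7055 B_ack=5052
After event 3: A_seq=5052 A_ack=7039 B_seq=7226 B_ack=5052
After event 4: A_seq=5052 A_ack=7226 B_seq=7226 B_ack=5052

Answer: 5052 7226 7226 5052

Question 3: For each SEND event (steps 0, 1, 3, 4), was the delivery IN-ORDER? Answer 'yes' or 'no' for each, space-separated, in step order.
Step 0: SEND seq=7000 -> in-order
Step 1: SEND seq=5000 -> in-order
Step 3: SEND seq=7055 -> out-of-order
Step 4: SEND seq=7039 -> in-order

Answer: yes yes no yes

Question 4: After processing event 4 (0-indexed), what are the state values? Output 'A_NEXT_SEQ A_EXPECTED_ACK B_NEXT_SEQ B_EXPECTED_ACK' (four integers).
After event 0: A_seq=5000 A_ack=7039 B_seq=7039 B_ack=5000
After event 1: A_seq=5052 A_ack=7039 B_seq=7039 B_ack=5052
After event 2: A_seq=5052 A_ack=7039 B_seq=7055 B_ack=5052
After event 3: A_seq=5052 A_ack=7039 B_seq=7226 B_ack=5052
After event 4: A_seq=5052 A_ack=7226 B_seq=7226 B_ack=5052

5052 7226 7226 5052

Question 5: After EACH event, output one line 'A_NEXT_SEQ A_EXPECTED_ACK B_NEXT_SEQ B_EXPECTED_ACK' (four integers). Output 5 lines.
5000 7039 7039 5000
5052 7039 7039 5052
5052 7039 7055 5052
5052 7039 7226 5052
5052 7226 7226 5052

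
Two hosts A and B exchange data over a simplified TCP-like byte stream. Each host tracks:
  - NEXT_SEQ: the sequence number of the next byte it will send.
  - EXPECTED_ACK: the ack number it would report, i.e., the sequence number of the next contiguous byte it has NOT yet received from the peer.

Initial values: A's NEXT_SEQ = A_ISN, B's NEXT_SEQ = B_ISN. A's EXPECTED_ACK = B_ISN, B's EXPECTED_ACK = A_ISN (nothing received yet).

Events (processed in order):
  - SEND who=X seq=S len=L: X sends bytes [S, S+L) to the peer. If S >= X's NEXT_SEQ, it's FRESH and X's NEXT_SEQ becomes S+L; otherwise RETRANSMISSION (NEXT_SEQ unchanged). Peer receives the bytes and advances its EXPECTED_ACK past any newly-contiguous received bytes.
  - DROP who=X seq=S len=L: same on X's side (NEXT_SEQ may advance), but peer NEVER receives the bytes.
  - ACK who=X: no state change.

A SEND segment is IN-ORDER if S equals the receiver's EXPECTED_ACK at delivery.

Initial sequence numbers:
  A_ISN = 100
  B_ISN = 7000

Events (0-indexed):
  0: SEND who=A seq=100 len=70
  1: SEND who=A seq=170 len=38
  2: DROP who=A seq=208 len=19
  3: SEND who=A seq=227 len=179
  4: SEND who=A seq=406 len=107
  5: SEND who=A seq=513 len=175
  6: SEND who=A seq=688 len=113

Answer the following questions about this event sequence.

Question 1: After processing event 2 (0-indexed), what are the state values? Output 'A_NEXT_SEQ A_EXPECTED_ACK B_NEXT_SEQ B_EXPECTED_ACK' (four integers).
After event 0: A_seq=170 A_ack=7000 B_seq=7000 B_ack=170
After event 1: A_seq=208 A_ack=7000 B_seq=7000 B_ack=208
After event 2: A_seq=227 A_ack=7000 B_seq=7000 B_ack=208

227 7000 7000 208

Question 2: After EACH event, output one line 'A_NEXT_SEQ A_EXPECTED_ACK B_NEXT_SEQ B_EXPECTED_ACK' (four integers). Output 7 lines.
170 7000 7000 170
208 7000 7000 208
227 7000 7000 208
406 7000 7000 208
513 7000 7000 208
688 7000 7000 208
801 7000 7000 208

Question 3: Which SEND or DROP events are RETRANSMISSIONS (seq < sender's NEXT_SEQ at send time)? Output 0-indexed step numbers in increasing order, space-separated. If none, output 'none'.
Step 0: SEND seq=100 -> fresh
Step 1: SEND seq=170 -> fresh
Step 2: DROP seq=208 -> fresh
Step 3: SEND seq=227 -> fresh
Step 4: SEND seq=406 -> fresh
Step 5: SEND seq=513 -> fresh
Step 6: SEND seq=688 -> fresh

Answer: none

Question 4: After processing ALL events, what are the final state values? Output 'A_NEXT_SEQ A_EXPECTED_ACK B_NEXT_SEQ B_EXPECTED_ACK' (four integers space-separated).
After event 0: A_seq=170 A_ack=7000 B_seq=7000 B_ack=170
After event 1: A_seq=208 A_ack=7000 B_seq=7000 B_ack=208
After event 2: A_seq=227 A_ack=7000 B_seq=7000 B_ack=208
After event 3: A_seq=406 A_ack=7000 B_seq=7000 B_ack=208
After event 4: A_seq=513 A_ack=7000 B_seq=7000 B_ack=208
After event 5: A_seq=688 A_ack=7000 B_seq=7000 B_ack=208
After event 6: A_seq=801 A_ack=7000 B_seq=7000 B_ack=208

Answer: 801 7000 7000 208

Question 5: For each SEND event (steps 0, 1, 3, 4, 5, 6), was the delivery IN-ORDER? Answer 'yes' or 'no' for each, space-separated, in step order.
Answer: yes yes no no no no

Derivation:
Step 0: SEND seq=100 -> in-order
Step 1: SEND seq=170 -> in-order
Step 3: SEND seq=227 -> out-of-order
Step 4: SEND seq=406 -> out-of-order
Step 5: SEND seq=513 -> out-of-order
Step 6: SEND seq=688 -> out-of-order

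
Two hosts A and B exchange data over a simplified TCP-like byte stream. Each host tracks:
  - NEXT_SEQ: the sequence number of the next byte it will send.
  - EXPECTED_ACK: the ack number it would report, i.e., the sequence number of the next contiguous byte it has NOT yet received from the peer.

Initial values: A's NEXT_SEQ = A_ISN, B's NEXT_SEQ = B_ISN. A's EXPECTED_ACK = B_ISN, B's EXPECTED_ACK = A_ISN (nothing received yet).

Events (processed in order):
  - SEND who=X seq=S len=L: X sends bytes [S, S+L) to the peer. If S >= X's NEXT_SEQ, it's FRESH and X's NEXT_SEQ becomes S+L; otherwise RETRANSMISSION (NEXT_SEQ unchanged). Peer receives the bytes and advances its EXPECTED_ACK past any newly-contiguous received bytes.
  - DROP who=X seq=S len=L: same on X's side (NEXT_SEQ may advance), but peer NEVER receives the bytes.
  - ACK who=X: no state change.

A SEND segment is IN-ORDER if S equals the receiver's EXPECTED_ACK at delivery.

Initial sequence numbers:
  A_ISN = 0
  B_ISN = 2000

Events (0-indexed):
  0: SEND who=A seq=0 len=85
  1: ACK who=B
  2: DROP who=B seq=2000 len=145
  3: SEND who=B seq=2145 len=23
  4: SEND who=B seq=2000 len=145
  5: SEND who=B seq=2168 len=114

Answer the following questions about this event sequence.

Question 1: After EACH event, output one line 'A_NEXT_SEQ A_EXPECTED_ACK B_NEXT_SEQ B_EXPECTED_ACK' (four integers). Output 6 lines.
85 2000 2000 85
85 2000 2000 85
85 2000 2145 85
85 2000 2168 85
85 2168 2168 85
85 2282 2282 85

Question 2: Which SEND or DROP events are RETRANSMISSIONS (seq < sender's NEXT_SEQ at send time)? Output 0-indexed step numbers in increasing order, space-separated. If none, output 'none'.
Answer: 4

Derivation:
Step 0: SEND seq=0 -> fresh
Step 2: DROP seq=2000 -> fresh
Step 3: SEND seq=2145 -> fresh
Step 4: SEND seq=2000 -> retransmit
Step 5: SEND seq=2168 -> fresh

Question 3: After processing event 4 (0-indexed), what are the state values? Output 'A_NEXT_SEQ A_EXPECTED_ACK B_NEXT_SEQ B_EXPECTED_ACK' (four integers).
After event 0: A_seq=85 A_ack=2000 B_seq=2000 B_ack=85
After event 1: A_seq=85 A_ack=2000 B_seq=2000 B_ack=85
After event 2: A_seq=85 A_ack=2000 B_seq=2145 B_ack=85
After event 3: A_seq=85 A_ack=2000 B_seq=2168 B_ack=85
After event 4: A_seq=85 A_ack=2168 B_seq=2168 B_ack=85

85 2168 2168 85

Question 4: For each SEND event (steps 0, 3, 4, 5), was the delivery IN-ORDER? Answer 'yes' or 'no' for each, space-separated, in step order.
Step 0: SEND seq=0 -> in-order
Step 3: SEND seq=2145 -> out-of-order
Step 4: SEND seq=2000 -> in-order
Step 5: SEND seq=2168 -> in-order

Answer: yes no yes yes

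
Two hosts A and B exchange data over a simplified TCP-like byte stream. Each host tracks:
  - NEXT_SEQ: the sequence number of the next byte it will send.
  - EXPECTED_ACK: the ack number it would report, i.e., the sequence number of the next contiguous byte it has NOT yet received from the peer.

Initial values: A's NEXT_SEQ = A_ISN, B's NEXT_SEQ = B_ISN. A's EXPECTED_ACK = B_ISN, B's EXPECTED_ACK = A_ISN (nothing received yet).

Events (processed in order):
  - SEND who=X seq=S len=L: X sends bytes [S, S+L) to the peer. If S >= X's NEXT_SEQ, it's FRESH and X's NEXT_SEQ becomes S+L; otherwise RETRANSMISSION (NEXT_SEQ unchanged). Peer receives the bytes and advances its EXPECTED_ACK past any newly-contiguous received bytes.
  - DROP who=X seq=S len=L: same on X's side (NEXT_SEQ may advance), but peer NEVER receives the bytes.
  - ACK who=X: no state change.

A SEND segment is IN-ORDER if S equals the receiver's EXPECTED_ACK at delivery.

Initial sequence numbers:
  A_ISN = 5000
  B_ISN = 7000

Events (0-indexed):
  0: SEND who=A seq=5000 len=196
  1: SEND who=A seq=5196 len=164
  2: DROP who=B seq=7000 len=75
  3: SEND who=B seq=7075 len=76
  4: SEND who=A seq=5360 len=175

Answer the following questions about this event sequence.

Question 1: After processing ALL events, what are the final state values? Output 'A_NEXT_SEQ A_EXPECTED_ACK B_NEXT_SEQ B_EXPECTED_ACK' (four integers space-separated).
After event 0: A_seq=5196 A_ack=7000 B_seq=7000 B_ack=5196
After event 1: A_seq=5360 A_ack=7000 B_seq=7000 B_ack=5360
After event 2: A_seq=5360 A_ack=7000 B_seq=7075 B_ack=5360
After event 3: A_seq=5360 A_ack=7000 B_seq=7151 B_ack=5360
After event 4: A_seq=5535 A_ack=7000 B_seq=7151 B_ack=5535

Answer: 5535 7000 7151 5535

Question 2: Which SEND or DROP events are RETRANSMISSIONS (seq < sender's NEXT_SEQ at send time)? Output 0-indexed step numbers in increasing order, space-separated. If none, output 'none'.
Answer: none

Derivation:
Step 0: SEND seq=5000 -> fresh
Step 1: SEND seq=5196 -> fresh
Step 2: DROP seq=7000 -> fresh
Step 3: SEND seq=7075 -> fresh
Step 4: SEND seq=5360 -> fresh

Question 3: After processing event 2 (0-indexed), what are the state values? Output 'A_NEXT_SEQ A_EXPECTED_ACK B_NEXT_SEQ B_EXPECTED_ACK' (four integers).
After event 0: A_seq=5196 A_ack=7000 B_seq=7000 B_ack=5196
After event 1: A_seq=5360 A_ack=7000 B_seq=7000 B_ack=5360
After event 2: A_seq=5360 A_ack=7000 B_seq=7075 B_ack=5360

5360 7000 7075 5360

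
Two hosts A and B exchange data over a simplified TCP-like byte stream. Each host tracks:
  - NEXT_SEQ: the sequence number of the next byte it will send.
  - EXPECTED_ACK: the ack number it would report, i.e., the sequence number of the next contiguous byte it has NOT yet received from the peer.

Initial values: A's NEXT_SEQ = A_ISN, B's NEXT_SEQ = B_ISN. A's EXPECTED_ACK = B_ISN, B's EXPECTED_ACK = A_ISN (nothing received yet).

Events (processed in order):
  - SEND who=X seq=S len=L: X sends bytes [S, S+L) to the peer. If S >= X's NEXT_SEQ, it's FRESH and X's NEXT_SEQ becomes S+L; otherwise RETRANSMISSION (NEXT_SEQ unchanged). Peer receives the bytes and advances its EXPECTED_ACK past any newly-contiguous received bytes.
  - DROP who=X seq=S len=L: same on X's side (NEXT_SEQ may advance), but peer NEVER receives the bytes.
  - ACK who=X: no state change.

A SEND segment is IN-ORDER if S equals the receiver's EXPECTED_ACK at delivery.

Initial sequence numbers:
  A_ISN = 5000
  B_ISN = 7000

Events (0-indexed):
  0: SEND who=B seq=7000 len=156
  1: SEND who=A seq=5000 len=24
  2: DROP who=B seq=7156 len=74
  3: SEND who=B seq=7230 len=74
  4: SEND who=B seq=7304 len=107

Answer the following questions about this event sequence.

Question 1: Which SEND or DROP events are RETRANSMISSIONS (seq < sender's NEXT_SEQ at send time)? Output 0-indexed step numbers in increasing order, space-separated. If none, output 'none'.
Step 0: SEND seq=7000 -> fresh
Step 1: SEND seq=5000 -> fresh
Step 2: DROP seq=7156 -> fresh
Step 3: SEND seq=7230 -> fresh
Step 4: SEND seq=7304 -> fresh

Answer: none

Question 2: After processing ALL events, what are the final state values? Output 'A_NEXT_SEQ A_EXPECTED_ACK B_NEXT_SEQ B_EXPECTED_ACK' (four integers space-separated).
Answer: 5024 7156 7411 5024

Derivation:
After event 0: A_seq=5000 A_ack=7156 B_seq=7156 B_ack=5000
After event 1: A_seq=5024 A_ack=7156 B_seq=7156 B_ack=5024
After event 2: A_seq=5024 A_ack=7156 B_seq=7230 B_ack=5024
After event 3: A_seq=5024 A_ack=7156 B_seq=7304 B_ack=5024
After event 4: A_seq=5024 A_ack=7156 B_seq=7411 B_ack=5024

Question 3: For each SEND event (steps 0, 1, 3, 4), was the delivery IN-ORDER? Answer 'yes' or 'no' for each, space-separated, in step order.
Answer: yes yes no no

Derivation:
Step 0: SEND seq=7000 -> in-order
Step 1: SEND seq=5000 -> in-order
Step 3: SEND seq=7230 -> out-of-order
Step 4: SEND seq=7304 -> out-of-order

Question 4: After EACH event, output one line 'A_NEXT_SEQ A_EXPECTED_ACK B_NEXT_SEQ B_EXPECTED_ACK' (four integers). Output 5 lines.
5000 7156 7156 5000
5024 7156 7156 5024
5024 7156 7230 5024
5024 7156 7304 5024
5024 7156 7411 5024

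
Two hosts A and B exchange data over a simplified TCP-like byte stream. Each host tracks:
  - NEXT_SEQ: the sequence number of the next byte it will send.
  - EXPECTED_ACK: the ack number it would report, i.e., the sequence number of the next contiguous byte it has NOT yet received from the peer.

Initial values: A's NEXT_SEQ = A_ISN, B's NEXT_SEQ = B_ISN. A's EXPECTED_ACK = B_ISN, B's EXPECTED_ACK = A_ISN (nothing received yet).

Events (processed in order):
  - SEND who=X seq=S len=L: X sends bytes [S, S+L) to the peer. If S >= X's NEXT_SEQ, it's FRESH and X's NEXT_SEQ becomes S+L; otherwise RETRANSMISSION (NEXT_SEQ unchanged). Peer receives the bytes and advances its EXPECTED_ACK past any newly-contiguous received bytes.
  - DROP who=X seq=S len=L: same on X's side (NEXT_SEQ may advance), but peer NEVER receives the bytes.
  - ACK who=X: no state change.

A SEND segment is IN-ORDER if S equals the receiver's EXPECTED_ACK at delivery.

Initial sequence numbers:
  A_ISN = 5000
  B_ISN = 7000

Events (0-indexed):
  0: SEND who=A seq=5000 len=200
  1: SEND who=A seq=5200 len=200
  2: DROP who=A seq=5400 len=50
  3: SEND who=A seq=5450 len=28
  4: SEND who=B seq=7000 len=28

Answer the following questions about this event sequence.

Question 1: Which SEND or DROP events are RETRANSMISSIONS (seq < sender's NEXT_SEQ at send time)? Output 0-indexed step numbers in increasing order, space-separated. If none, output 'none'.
Step 0: SEND seq=5000 -> fresh
Step 1: SEND seq=5200 -> fresh
Step 2: DROP seq=5400 -> fresh
Step 3: SEND seq=5450 -> fresh
Step 4: SEND seq=7000 -> fresh

Answer: none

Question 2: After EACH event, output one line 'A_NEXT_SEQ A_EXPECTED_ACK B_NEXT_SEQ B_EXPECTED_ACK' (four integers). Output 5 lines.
5200 7000 7000 5200
5400 7000 7000 5400
5450 7000 7000 5400
5478 7000 7000 5400
5478 7028 7028 5400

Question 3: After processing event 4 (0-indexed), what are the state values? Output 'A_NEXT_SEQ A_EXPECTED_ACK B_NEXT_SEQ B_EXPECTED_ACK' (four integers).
After event 0: A_seq=5200 A_ack=7000 B_seq=7000 B_ack=5200
After event 1: A_seq=5400 A_ack=7000 B_seq=7000 B_ack=5400
After event 2: A_seq=5450 A_ack=7000 B_seq=7000 B_ack=5400
After event 3: A_seq=5478 A_ack=7000 B_seq=7000 B_ack=5400
After event 4: A_seq=5478 A_ack=7028 B_seq=7028 B_ack=5400

5478 7028 7028 5400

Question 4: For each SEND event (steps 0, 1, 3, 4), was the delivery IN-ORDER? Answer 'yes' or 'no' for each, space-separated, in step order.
Answer: yes yes no yes

Derivation:
Step 0: SEND seq=5000 -> in-order
Step 1: SEND seq=5200 -> in-order
Step 3: SEND seq=5450 -> out-of-order
Step 4: SEND seq=7000 -> in-order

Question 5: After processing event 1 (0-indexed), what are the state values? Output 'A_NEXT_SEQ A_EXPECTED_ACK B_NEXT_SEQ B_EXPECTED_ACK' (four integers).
After event 0: A_seq=5200 A_ack=7000 B_seq=7000 B_ack=5200
After event 1: A_seq=5400 A_ack=7000 B_seq=7000 B_ack=5400

5400 7000 7000 5400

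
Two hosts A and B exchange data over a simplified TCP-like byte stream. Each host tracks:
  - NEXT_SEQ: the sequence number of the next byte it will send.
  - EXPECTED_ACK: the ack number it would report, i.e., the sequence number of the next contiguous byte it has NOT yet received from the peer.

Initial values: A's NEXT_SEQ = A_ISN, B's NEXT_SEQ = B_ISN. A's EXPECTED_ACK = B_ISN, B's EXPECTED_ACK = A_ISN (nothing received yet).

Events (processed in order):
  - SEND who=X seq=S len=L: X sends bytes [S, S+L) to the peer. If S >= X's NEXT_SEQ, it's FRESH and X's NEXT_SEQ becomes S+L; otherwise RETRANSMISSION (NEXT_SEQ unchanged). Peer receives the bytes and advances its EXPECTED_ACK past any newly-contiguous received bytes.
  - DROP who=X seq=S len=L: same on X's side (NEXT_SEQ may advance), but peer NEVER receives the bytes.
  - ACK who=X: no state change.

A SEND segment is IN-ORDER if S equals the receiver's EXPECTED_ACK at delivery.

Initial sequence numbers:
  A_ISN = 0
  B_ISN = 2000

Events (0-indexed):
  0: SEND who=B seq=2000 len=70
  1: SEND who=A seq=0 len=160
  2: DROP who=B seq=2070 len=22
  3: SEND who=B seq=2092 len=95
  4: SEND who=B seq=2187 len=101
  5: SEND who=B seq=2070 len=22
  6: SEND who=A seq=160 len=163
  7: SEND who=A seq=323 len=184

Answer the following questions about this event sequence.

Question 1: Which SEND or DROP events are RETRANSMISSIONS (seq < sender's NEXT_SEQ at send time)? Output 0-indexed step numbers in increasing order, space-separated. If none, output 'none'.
Step 0: SEND seq=2000 -> fresh
Step 1: SEND seq=0 -> fresh
Step 2: DROP seq=2070 -> fresh
Step 3: SEND seq=2092 -> fresh
Step 4: SEND seq=2187 -> fresh
Step 5: SEND seq=2070 -> retransmit
Step 6: SEND seq=160 -> fresh
Step 7: SEND seq=323 -> fresh

Answer: 5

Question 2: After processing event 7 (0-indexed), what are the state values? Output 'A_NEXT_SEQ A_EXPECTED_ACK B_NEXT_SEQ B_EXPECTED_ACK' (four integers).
After event 0: A_seq=0 A_ack=2070 B_seq=2070 B_ack=0
After event 1: A_seq=160 A_ack=2070 B_seq=2070 B_ack=160
After event 2: A_seq=160 A_ack=2070 B_seq=2092 B_ack=160
After event 3: A_seq=160 A_ack=2070 B_seq=2187 B_ack=160
After event 4: A_seq=160 A_ack=2070 B_seq=2288 B_ack=160
After event 5: A_seq=160 A_ack=2288 B_seq=2288 B_ack=160
After event 6: A_seq=323 A_ack=2288 B_seq=2288 B_ack=323
After event 7: A_seq=507 A_ack=2288 B_seq=2288 B_ack=507

507 2288 2288 507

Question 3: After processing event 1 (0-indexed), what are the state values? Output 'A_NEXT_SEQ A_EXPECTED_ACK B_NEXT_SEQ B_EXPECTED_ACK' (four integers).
After event 0: A_seq=0 A_ack=2070 B_seq=2070 B_ack=0
After event 1: A_seq=160 A_ack=2070 B_seq=2070 B_ack=160

160 2070 2070 160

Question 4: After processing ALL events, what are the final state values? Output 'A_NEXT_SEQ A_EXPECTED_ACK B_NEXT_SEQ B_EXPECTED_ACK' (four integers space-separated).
Answer: 507 2288 2288 507

Derivation:
After event 0: A_seq=0 A_ack=2070 B_seq=2070 B_ack=0
After event 1: A_seq=160 A_ack=2070 B_seq=2070 B_ack=160
After event 2: A_seq=160 A_ack=2070 B_seq=2092 B_ack=160
After event 3: A_seq=160 A_ack=2070 B_seq=2187 B_ack=160
After event 4: A_seq=160 A_ack=2070 B_seq=2288 B_ack=160
After event 5: A_seq=160 A_ack=2288 B_seq=2288 B_ack=160
After event 6: A_seq=323 A_ack=2288 B_seq=2288 B_ack=323
After event 7: A_seq=507 A_ack=2288 B_seq=2288 B_ack=507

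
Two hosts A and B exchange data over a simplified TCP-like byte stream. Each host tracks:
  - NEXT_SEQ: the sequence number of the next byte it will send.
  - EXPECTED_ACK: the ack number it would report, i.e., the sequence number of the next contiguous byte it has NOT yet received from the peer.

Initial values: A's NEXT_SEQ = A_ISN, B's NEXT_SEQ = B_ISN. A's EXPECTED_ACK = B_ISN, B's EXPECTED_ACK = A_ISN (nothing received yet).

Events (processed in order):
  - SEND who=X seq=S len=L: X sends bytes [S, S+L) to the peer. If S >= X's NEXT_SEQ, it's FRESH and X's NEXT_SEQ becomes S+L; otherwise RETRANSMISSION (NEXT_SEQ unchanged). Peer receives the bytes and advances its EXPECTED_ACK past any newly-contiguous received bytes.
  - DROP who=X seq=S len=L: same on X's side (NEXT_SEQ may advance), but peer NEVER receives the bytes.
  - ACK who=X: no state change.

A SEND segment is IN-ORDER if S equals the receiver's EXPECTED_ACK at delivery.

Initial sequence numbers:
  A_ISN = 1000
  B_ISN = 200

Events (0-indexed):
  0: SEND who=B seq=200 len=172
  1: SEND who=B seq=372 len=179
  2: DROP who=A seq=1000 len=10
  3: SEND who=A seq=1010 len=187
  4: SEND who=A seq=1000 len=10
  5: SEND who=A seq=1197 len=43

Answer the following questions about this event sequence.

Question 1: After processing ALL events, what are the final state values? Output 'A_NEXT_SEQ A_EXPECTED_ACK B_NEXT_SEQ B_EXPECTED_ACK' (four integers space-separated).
Answer: 1240 551 551 1240

Derivation:
After event 0: A_seq=1000 A_ack=372 B_seq=372 B_ack=1000
After event 1: A_seq=1000 A_ack=551 B_seq=551 B_ack=1000
After event 2: A_seq=1010 A_ack=551 B_seq=551 B_ack=1000
After event 3: A_seq=1197 A_ack=551 B_seq=551 B_ack=1000
After event 4: A_seq=1197 A_ack=551 B_seq=551 B_ack=1197
After event 5: A_seq=1240 A_ack=551 B_seq=551 B_ack=1240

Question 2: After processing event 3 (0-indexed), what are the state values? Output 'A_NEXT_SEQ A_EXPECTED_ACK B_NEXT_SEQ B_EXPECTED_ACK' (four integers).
After event 0: A_seq=1000 A_ack=372 B_seq=372 B_ack=1000
After event 1: A_seq=1000 A_ack=551 B_seq=551 B_ack=1000
After event 2: A_seq=1010 A_ack=551 B_seq=551 B_ack=1000
After event 3: A_seq=1197 A_ack=551 B_seq=551 B_ack=1000

1197 551 551 1000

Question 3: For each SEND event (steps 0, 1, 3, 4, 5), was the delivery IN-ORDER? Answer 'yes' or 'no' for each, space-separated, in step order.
Step 0: SEND seq=200 -> in-order
Step 1: SEND seq=372 -> in-order
Step 3: SEND seq=1010 -> out-of-order
Step 4: SEND seq=1000 -> in-order
Step 5: SEND seq=1197 -> in-order

Answer: yes yes no yes yes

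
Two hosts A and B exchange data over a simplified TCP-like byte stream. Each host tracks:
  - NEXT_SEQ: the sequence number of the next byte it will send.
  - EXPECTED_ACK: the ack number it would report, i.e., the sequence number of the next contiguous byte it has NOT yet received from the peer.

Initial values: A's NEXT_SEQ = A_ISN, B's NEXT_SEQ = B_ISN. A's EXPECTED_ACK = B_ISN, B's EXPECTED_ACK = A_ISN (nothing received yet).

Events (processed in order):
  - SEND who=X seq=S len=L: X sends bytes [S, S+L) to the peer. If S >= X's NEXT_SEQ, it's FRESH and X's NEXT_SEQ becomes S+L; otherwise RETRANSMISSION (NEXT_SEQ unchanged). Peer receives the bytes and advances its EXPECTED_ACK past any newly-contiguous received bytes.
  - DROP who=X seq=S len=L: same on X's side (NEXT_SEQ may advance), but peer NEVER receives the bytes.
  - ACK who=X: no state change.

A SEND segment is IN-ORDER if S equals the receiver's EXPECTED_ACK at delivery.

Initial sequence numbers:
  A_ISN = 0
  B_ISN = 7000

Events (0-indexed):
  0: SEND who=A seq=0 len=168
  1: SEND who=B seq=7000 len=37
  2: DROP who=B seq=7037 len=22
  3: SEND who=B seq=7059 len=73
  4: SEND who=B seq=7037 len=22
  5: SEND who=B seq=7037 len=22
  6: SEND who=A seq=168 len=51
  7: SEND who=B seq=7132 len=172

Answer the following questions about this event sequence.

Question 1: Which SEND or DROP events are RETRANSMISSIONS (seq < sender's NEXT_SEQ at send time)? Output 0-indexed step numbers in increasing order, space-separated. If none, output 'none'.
Step 0: SEND seq=0 -> fresh
Step 1: SEND seq=7000 -> fresh
Step 2: DROP seq=7037 -> fresh
Step 3: SEND seq=7059 -> fresh
Step 4: SEND seq=7037 -> retransmit
Step 5: SEND seq=7037 -> retransmit
Step 6: SEND seq=168 -> fresh
Step 7: SEND seq=7132 -> fresh

Answer: 4 5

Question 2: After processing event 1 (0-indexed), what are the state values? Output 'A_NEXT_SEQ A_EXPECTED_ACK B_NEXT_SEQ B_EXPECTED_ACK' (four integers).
After event 0: A_seq=168 A_ack=7000 B_seq=7000 B_ack=168
After event 1: A_seq=168 A_ack=7037 B_seq=7037 B_ack=168

168 7037 7037 168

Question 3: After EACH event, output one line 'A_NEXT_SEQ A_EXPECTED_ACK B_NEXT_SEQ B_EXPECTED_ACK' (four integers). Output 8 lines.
168 7000 7000 168
168 7037 7037 168
168 7037 7059 168
168 7037 7132 168
168 7132 7132 168
168 7132 7132 168
219 7132 7132 219
219 7304 7304 219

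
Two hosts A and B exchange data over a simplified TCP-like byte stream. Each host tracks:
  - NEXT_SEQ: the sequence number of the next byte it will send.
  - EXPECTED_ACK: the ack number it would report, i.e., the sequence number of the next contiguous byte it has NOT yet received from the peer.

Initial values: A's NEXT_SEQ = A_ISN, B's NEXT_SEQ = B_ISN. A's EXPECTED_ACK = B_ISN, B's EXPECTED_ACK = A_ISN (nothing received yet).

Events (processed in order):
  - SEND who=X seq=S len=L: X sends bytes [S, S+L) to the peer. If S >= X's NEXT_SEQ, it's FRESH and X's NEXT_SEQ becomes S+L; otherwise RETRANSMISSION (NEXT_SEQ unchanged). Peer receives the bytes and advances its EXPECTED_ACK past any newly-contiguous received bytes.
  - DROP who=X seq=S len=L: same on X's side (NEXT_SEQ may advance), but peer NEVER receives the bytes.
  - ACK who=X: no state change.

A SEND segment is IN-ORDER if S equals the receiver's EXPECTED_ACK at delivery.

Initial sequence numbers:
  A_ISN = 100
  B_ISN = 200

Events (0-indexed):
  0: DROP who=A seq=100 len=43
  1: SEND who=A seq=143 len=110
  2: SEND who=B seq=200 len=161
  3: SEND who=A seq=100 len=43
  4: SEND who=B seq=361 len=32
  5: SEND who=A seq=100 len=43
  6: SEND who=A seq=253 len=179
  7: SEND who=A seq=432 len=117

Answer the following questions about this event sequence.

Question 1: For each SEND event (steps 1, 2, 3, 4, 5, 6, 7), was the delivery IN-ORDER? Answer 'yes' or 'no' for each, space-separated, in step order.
Answer: no yes yes yes no yes yes

Derivation:
Step 1: SEND seq=143 -> out-of-order
Step 2: SEND seq=200 -> in-order
Step 3: SEND seq=100 -> in-order
Step 4: SEND seq=361 -> in-order
Step 5: SEND seq=100 -> out-of-order
Step 6: SEND seq=253 -> in-order
Step 7: SEND seq=432 -> in-order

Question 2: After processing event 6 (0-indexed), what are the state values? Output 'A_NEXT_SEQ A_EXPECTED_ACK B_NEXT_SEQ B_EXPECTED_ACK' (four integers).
After event 0: A_seq=143 A_ack=200 B_seq=200 B_ack=100
After event 1: A_seq=253 A_ack=200 B_seq=200 B_ack=100
After event 2: A_seq=253 A_ack=361 B_seq=361 B_ack=100
After event 3: A_seq=253 A_ack=361 B_seq=361 B_ack=253
After event 4: A_seq=253 A_ack=393 B_seq=393 B_ack=253
After event 5: A_seq=253 A_ack=393 B_seq=393 B_ack=253
After event 6: A_seq=432 A_ack=393 B_seq=393 B_ack=432

432 393 393 432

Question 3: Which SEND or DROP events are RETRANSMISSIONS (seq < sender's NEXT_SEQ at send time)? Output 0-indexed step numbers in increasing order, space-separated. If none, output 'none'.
Answer: 3 5

Derivation:
Step 0: DROP seq=100 -> fresh
Step 1: SEND seq=143 -> fresh
Step 2: SEND seq=200 -> fresh
Step 3: SEND seq=100 -> retransmit
Step 4: SEND seq=361 -> fresh
Step 5: SEND seq=100 -> retransmit
Step 6: SEND seq=253 -> fresh
Step 7: SEND seq=432 -> fresh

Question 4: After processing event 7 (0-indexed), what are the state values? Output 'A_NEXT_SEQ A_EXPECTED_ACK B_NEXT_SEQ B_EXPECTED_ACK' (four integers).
After event 0: A_seq=143 A_ack=200 B_seq=200 B_ack=100
After event 1: A_seq=253 A_ack=200 B_seq=200 B_ack=100
After event 2: A_seq=253 A_ack=361 B_seq=361 B_ack=100
After event 3: A_seq=253 A_ack=361 B_seq=361 B_ack=253
After event 4: A_seq=253 A_ack=393 B_seq=393 B_ack=253
After event 5: A_seq=253 A_ack=393 B_seq=393 B_ack=253
After event 6: A_seq=432 A_ack=393 B_seq=393 B_ack=432
After event 7: A_seq=549 A_ack=393 B_seq=393 B_ack=549

549 393 393 549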